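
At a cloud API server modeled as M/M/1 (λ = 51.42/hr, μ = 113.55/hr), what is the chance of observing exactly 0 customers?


ρ = 51.42/113.55 = 0.4528
P_n = (1−ρ)·ρ^n = (1 − 0.4528)·0.4528^0 = 0.5472·1.000000 = 0.547160

Final: 0.547160


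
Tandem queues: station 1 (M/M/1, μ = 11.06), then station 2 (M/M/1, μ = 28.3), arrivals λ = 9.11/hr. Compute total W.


Each node sees arrival rate λ = 9.11/hr (tandem ⇒ throughput preserved).
W₁ = 1/(μ₁−λ) = 1/(11.06−9.11) = 0.51282 hr
W₂ = 1/(μ₂−λ) = 1/(28.3−9.11) = 0.05211 hr
W_total = W₁ + W₂ = 0.51282 + 0.05211 = 0.56493 hr

Final: 0.56493 hr


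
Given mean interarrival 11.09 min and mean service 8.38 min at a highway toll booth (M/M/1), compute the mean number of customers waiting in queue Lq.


λ = 60/11.09 = 5.4103 /hr
μ = 60/8.38 = 7.1599 /hr
ρ = λ/μ = 5.4103/7.1599 = 0.7556
Lq = ρ²/(1−ρ) = 0.5710/0.2444 = 2.3366

Final: 2.3366


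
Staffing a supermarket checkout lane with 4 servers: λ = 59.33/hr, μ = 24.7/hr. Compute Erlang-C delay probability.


a = λ/μ = 2.4020; ρ = a/4 = 0.6005
P₀ = 0.082858 (from M/M/c formula)
C(c,a) = [a^c/(c!(1−ρ))]·P₀ = [33.28968/(24·0.3995)]·0.082858
= 3.47207·0.082858 = 0.287690

Final: 0.287690


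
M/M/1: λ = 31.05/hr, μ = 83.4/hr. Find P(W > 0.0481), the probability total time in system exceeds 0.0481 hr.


W ~ Exponential(μ−λ) for M/M/1.
μ − λ = 83.4 − 31.05 = 52.3500
P(W > t) = e^{−(μ−λ)t} = e^{−2.5180} = 0.080618

Final: 0.080618


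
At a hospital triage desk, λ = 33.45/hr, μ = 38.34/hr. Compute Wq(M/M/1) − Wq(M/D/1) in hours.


ρ = 33.45/38.34 = 0.8725
Wq(M/M/1) = ρ/(μ−λ) = 0.8725/4.89 = 0.17842 hr
Wq(M/D/1) = ρ/(2(μ−λ)) = 0.08921 hr
Savings = 0.17842 − 0.08921 = 0.08921 hr

Final: 0.08921 hr


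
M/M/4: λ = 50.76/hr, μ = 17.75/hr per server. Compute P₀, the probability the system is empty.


a = λ/μ = 50.76/17.75 = 2.8597; ρ = a/c = 0.7149
Σ_{k=0}^{3} a^k/k! (terms k=0..3) = 1.00000 + 2.85972 + 4.08899 + 3.89779 = 11.84650
Tail: a^4/(4!(1−ρ)) = 66.87950/(24·0.2851) = 9.77529
P₀ = 1/(11.84650 + 9.77529) = 1/21.62179 = 0.046250

Final: 0.046250


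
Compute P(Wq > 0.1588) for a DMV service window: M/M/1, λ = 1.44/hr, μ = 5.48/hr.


ρ = 1.44/5.48 = 0.2628
P(Wq > t) = ρ·e^{−(μ−λ)t} = 0.2628·e^{−0.6416}
= 0.2628·0.526475 = 0.138344

Final: 0.138344


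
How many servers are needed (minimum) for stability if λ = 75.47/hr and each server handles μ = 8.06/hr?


Stability requires cμ > λ ⇔ c > λ/μ.
λ/μ = 75.47/8.06 = 9.3635
Minimum integer c = ⌊9.3635⌋ + 1 = 10
Check: 10·8.06 = 80.60 > 75.47, while 9·8.06 = 72.54 ≤ 75.47

Final: 10 servers


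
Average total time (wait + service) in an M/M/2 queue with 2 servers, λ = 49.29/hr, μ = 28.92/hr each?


a = 1.7044; ρ = 0.8522; P₀ = 0.079810
Lq = P₀·a^c·ρ/(c!(1−ρ)²) = 4.52065
Wq = Lq/λ = 4.52065/49.29 = 0.09172 hr
W = Wq + 1/μ = 0.09172 + 0.03458 = 0.12629 hr

Final: 0.12629 hr


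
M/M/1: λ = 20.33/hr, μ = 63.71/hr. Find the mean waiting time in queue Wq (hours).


ρ = 20.33/63.71 = 0.3191
Wq = ρ/(μ−λ) = 0.3191/(63.71 − 20.33) = 0.3191/43.38 = 0.007356 hr

Final: 0.007356 hr


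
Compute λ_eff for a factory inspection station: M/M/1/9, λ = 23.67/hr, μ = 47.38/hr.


ρ = 0.4996; P_K = (1−ρ)ρ^9/(1−ρ^10) = 0.0009709
λ_eff = λ(1 − P_K) = 23.67·(1 − 0.0009709) = 23.67·0.999029 = 23.6470 /hr

Final: 23.6470 /hr


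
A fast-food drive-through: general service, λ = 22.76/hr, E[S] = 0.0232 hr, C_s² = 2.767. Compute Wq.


ρ = λ·E[S] = 22.76·0.0232 = 0.5280
E[S²] = E[S]²(1+C_s²) = 0.0232²·(1+2.767) = 0.002028
Wq = λ·E[S²]/(2(1−ρ)) = 22.76·0.002028/(2·0.4720) = 0.04889 hr

Final: 0.04889 hr


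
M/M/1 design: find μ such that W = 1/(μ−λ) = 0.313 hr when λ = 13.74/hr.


W = 1/(μ−λ) ⇒ μ − λ = 1/W = 1/0.313 = 3.1949
μ = λ + 1/W = 13.74 + 3.1949 = 16.9349 per hr

Final: 16.9349 /hr


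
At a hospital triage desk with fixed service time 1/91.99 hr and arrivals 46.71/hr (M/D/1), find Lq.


ρ = 46.71/91.99 = 0.5078
M/D/1: Lq = ρ²/(2(1−ρ)) = 0.2578/(2·0.4922) = 0.26190

Final: 0.26190


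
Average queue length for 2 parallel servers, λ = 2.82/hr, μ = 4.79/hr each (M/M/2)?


a = λ/μ = 0.5887; ρ = a/2 = 0.2944
P₀ = 0.545161
Lq = P₀·a^c·ρ / (c!·(1−ρ)²) = 0.545161·0.34660·0.2944/(2·0.49792)
= 0.05585

Final: 0.05585


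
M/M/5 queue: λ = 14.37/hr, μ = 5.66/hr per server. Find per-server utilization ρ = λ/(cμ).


ρ = λ/(cμ) = 14.37/(5·5.66) = 14.37/28.30 = 0.5078

Final: 0.5078


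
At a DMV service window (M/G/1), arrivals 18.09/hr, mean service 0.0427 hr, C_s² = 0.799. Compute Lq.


ρ = λ·E[S] = 18.09·0.0427 = 0.7724
Lq = ρ²(1+C_s²)/(2(1−ρ)) = 0.5967·(1+0.799)/(2·0.2276)
= 0.5967·1.7990/0.4551 = 2.35854

Final: 2.35854


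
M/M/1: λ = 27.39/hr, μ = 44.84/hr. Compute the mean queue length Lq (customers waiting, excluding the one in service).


ρ = 27.39/44.84 = 0.6108
Lq = ρ²/(1−ρ) = 0.3731/0.3892 = 0.9588

Final: 0.9588


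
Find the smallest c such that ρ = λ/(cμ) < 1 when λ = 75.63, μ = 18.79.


Stability requires cμ > λ ⇔ c > λ/μ.
λ/μ = 75.63/18.79 = 4.0250
Minimum integer c = ⌊4.0250⌋ + 1 = 5
Check: 5·18.79 = 93.95 > 75.63, while 4·18.79 = 75.16 ≤ 75.63

Final: 5 servers


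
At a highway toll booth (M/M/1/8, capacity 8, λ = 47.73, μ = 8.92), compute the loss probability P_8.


ρ = λ/μ = 47.73/8.92 = 5.3509
P_K = (1−ρ)ρ^K/(1−ρ^(K+1)) = (-4.3509·672067.106516)/(1 − 3596161.770631)
= -2924094.664115/-3596160.770631 = 0.813116

Final: 0.813116


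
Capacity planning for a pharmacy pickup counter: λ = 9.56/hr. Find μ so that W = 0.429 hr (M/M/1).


W = 1/(μ−λ) ⇒ μ − λ = 1/W = 1/0.429 = 2.3310
μ = λ + 1/W = 9.56 + 2.3310 = 11.8910 per hr

Final: 11.8910 /hr


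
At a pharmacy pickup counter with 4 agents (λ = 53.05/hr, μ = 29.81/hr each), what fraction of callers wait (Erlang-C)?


a = λ/μ = 1.7796; ρ = a/4 = 0.4449
P₀ = 0.165145 (from M/M/c formula)
C(c,a) = [a^c/(c!(1−ρ))]·P₀ = [10.02983/(24·0.5551)]·0.165145
= 0.75286·0.165145 = 0.124330

Final: 0.124330


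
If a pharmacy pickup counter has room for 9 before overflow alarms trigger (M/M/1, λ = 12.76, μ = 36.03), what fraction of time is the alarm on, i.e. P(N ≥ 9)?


ρ = 12.76/36.03 = 0.3541
P(N ≥ n) = ρ^n = 0.3541^9 = 0.00008764

Final: 0.00008764


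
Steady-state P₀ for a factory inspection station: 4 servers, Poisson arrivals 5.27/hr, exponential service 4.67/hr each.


a = λ/μ = 5.27/4.67 = 1.1285; ρ = a/c = 0.2821
Σ_{k=0}^{3} a^k/k! (terms k=0..3) = 1.00000 + 1.12848 + 0.63673 + 0.23951 = 3.00473
Tail: a^4/(4!(1−ρ)) = 1.62172/(24·0.7179) = 0.09413
P₀ = 1/(3.00473 + 0.09413) = 1/3.09885 = 0.322700

Final: 0.322700


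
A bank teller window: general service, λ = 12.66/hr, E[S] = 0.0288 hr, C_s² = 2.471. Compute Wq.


ρ = λ·E[S] = 12.66·0.0288 = 0.3646
E[S²] = E[S]²(1+C_s²) = 0.0288²·(1+2.471) = 0.002879
Wq = λ·E[S²]/(2(1−ρ)) = 12.66·0.002879/(2·0.6354) = 0.02868 hr

Final: 0.02868 hr


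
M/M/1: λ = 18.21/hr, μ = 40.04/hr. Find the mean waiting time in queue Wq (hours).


ρ = 18.21/40.04 = 0.4548
Wq = ρ/(μ−λ) = 0.4548/(40.04 − 18.21) = 0.4548/21.83 = 0.02083 hr

Final: 0.02083 hr


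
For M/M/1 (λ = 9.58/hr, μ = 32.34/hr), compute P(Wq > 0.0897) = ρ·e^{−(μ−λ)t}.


ρ = 9.58/32.34 = 0.2962
P(Wq > t) = ρ·e^{−(μ−λ)t} = 0.2962·e^{−2.0416}
= 0.2962·0.129824 = 0.038458

Final: 0.038458


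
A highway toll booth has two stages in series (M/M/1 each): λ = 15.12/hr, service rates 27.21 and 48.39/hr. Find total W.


Each node sees arrival rate λ = 15.12/hr (tandem ⇒ throughput preserved).
W₁ = 1/(μ₁−λ) = 1/(27.21−15.12) = 0.08271 hr
W₂ = 1/(μ₂−λ) = 1/(48.39−15.12) = 0.03006 hr
W_total = W₁ + W₂ = 0.08271 + 0.03006 = 0.11277 hr

Final: 0.11277 hr


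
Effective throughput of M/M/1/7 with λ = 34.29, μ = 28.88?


ρ = 1.1873; P_K = (1−ρ)ρ^7/(1−ρ^8) = 0.211260
λ_eff = λ(1 − P_K) = 34.29·(1 − 0.211260) = 34.29·0.788740 = 27.0459 /hr

Final: 27.0459 /hr


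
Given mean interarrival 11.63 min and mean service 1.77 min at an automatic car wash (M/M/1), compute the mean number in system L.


λ = 60/11.63 = 5.1591 /hr
μ = 60/1.77 = 33.8983 /hr
ρ = λ/μ = 5.1591/33.8983 = 0.1522
L = ρ/(1−ρ) = 0.1522/0.8478 = 0.1795

Final: 0.1795


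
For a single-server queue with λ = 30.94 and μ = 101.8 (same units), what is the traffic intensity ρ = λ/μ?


ρ = λ/μ = 30.94/101.8 = 0.3039

Final: 0.3039


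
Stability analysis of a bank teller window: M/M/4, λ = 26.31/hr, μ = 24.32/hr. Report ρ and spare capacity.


Total capacity cμ = 4·24.32 = 97.28/hr
ρ = λ/(cμ) = 26.31/97.28 = 0.2705
Stable ⇔ ρ < 1: YES
Spare capacity = cμ − λ = 97.28 − 26.31 = 70.97/hr

Final: ρ = 0.2705; stable; margin = 70.97/hr


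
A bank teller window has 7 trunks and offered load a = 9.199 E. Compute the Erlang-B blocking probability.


B(c,a) = (a^c/c!) / Σ_{k=0}^{c} a^k/k!
a^7/7! = 1105.996609
Σ terms (k=0..7): 1.00000 + 9.19900 + 42.31080 + 129.73902 + 298.36731 + 548.93617 + 841.61064 + 1105.99661 = 2977.159543
B = 1105.996609/2977.159543 = 0.371494

Final: 0.371494


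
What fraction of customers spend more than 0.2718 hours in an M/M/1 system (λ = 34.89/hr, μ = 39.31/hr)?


W ~ Exponential(μ−λ) for M/M/1.
μ − λ = 39.31 − 34.89 = 4.4200
P(W > t) = e^{−(μ−λ)t} = e^{−1.2014} = 0.300786

Final: 0.300786


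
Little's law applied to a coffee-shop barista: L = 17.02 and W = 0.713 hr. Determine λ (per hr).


λ = L/W = 17.02/0.713 = 23.8710 /hr

Final: 23.8710 /hr


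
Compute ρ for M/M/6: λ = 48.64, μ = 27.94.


ρ = λ/(cμ) = 48.64/(6·27.94) = 48.64/167.64 = 0.2901

Final: 0.2901


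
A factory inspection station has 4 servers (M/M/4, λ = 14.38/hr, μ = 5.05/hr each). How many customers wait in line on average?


a = λ/μ = 2.8475; ρ = a/4 = 0.7119
P₀ = 0.047042
Lq = P₀·a^c·ρ / (c!·(1−ρ)²) = 0.047042·65.74611·0.7119/(24·0.08301)
= 1.10511

Final: 1.10511


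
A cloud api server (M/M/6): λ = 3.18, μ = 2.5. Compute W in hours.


a = 1.2720; ρ = 0.2120; P₀ = 0.280246
Lq = P₀·a^c·ρ/(c!(1−ρ)²) = 0.0005629
Wq = Lq/λ = 0.0005629/3.18 = 0.0001770 hr
W = Wq + 1/μ = 0.0001770 + 0.40000 = 0.40018 hr

Final: 0.40018 hr


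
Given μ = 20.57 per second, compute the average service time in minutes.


Mean service time = 1/μ = 1/20.57 second = 0.04861 second
In minutes: 0.04861 × 0.0166667 = 0.0008102 min

Final: 0.0008102 min


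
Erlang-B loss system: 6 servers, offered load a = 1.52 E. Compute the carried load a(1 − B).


B(6,1.52) = 0.003750 (Erlang-B)
Carried load = a(1 − B) = 1.52·(1 − 0.003750) = 1.52·0.996250 = 1.5143 E

Final: 1.5143 Erlangs


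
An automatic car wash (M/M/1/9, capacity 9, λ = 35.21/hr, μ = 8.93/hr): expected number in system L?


ρ = 35.21/8.93 = 3.9429
L = ρ[1 − (K+1)ρ^K + Kρ^(K+1)] / [(1−ρ)(1−ρ^(K+1))]
Numerator: 3.9429·(1 − 10·230319.705011 + 9·908125.063095) = 23144481.334815
Denominator: (-2.9429)·(-908124.063095) = 2672508.441002
L = 23144481.334815/2672508.441002 = 8.6602

Final: 8.6602


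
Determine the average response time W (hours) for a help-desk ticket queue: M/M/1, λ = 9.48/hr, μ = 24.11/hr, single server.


W = 1/(μ−λ) = 1/(24.11 − 9.48) = 1/14.63 = 0.06835 hr

Final: 0.06835 hr


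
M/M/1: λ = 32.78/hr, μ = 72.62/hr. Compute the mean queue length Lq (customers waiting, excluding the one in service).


ρ = 32.78/72.62 = 0.4514
Lq = ρ²/(1−ρ) = 0.2038/0.5486 = 0.3714

Final: 0.3714


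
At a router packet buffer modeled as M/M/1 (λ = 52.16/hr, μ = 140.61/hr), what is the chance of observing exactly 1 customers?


ρ = 52.16/140.61 = 0.3710
P_n = (1−ρ)·ρ^n = (1 − 0.3710)·0.3710^1 = 0.6290·0.370955 = 0.233347

Final: 0.233347


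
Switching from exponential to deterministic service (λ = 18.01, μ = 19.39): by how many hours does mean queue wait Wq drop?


ρ = 18.01/19.39 = 0.9288
Wq(M/M/1) = ρ/(μ−λ) = 0.9288/1.38 = 0.67306 hr
Wq(M/D/1) = ρ/(2(μ−λ)) = 0.33653 hr
Savings = 0.67306 − 0.33653 = 0.33653 hr

Final: 0.33653 hr


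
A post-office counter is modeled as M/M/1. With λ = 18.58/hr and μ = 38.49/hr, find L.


ρ = λ/μ = 18.58/38.49 = 0.4827
L = ρ/(1−ρ) = 0.4827/(1 − 0.4827) = 0.4827/0.5173 = 0.9332

Final: 0.9332


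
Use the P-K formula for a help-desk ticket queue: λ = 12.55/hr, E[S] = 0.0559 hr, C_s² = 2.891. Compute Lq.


ρ = λ·E[S] = 12.55·0.0559 = 0.7015
Lq = ρ²(1+C_s²)/(2(1−ρ)) = 0.4922·(1+2.891)/(2·0.2985)
= 0.4922·3.8910/0.5969 = 3.20821

Final: 3.20821


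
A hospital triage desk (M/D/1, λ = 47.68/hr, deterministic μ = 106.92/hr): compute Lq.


ρ = 47.68/106.92 = 0.4459
M/D/1: Lq = ρ²/(2(1−ρ)) = 0.1989/(2·0.5541) = 0.17946

Final: 0.17946


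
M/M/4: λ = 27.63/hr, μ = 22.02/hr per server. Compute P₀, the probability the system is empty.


a = λ/μ = 27.63/22.02 = 1.2548; ρ = a/c = 0.3137
Σ_{k=0}^{3} a^k/k! (terms k=0..3) = 1.00000 + 1.25477 + 0.78722 + 0.32926 = 3.37125
Tail: a^4/(4!(1−ρ)) = 2.47887/(24·0.6863) = 0.15050
P₀ = 1/(3.37125 + 0.15050) = 1/3.52175 = 0.283950

Final: 0.283950


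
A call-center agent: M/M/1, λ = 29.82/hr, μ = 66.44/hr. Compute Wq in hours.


ρ = 29.82/66.44 = 0.4488
Wq = ρ/(μ−λ) = 0.4488/(66.44 − 29.82) = 0.4488/36.62 = 0.01226 hr

Final: 0.01226 hr


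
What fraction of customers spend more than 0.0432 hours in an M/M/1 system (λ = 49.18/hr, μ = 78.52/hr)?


W ~ Exponential(μ−λ) for M/M/1.
μ − λ = 78.52 − 49.18 = 29.3400
P(W > t) = e^{−(μ−λ)t} = e^{−1.2675} = 0.281538

Final: 0.281538


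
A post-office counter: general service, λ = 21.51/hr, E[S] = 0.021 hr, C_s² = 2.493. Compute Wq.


ρ = λ·E[S] = 21.51·0.021 = 0.4517
E[S²] = E[S]²(1+C_s²) = 0.021²·(1+2.493) = 0.001540
Wq = λ·E[S²]/(2(1−ρ)) = 21.51·0.001540/(2·0.5483) = 0.03022 hr

Final: 0.03022 hr


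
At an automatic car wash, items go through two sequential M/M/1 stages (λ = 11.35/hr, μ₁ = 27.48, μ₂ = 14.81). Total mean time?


Each node sees arrival rate λ = 11.35/hr (tandem ⇒ throughput preserved).
W₁ = 1/(μ₁−λ) = 1/(27.48−11.35) = 0.06200 hr
W₂ = 1/(μ₂−λ) = 1/(14.81−11.35) = 0.28902 hr
W_total = W₁ + W₂ = 0.06200 + 0.28902 = 0.35101 hr

Final: 0.35101 hr


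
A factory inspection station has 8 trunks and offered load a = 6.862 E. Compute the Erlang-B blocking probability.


B(c,a) = (a^c/c!) / Σ_{k=0}^{c} a^k/k!
a^8/8! = 121.922873
Σ terms (k=0..8): 1.00000 + 6.86200 + 23.54352 + 53.85188 + 92.38290 + 126.78630 + 145.00126 + 142.14267 + 121.92287 = 713.493411
B = 121.922873/713.493411 = 0.170882

Final: 0.170882


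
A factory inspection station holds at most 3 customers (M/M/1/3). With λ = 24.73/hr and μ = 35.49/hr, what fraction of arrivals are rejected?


ρ = λ/μ = 24.73/35.49 = 0.6968
P_K = (1−ρ)ρ^K/(1−ρ^(K+1)) = (0.3032·0.338341)/(1 − 0.235761)
= 0.102580/0.764239 = 0.134224

Final: 0.134224


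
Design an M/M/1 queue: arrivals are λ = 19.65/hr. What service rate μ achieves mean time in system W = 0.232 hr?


W = 1/(μ−λ) ⇒ μ − λ = 1/W = 1/0.232 = 4.3103
μ = λ + 1/W = 19.65 + 4.3103 = 23.9603 per hr

Final: 23.9603 /hr


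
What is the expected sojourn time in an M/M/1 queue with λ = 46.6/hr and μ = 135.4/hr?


W = 1/(μ−λ) = 1/(135.4 − 46.6) = 1/88.80 = 0.01126 hr

Final: 0.01126 hr


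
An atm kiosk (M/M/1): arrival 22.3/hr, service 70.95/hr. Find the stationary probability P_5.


ρ = 22.3/70.95 = 0.3143
P_n = (1−ρ)·ρ^n = (1 − 0.3143)·0.3143^5 = 0.6857·0.003067 = 0.002103

Final: 0.002103


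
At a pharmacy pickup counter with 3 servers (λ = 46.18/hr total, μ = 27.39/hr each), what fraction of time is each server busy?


ρ = λ/(cμ) = 46.18/(3·27.39) = 46.18/82.17 = 0.5620

Final: 0.5620


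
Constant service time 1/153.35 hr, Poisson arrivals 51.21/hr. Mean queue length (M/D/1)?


ρ = 51.21/153.35 = 0.3339
M/D/1: Lq = ρ²/(2(1−ρ)) = 0.1115/(2·0.6661) = 0.08371

Final: 0.08371


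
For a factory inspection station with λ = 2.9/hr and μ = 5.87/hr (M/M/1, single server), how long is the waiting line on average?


ρ = 2.9/5.87 = 0.4940
Lq = ρ²/(1−ρ) = 0.2441/0.5060 = 0.4824

Final: 0.4824


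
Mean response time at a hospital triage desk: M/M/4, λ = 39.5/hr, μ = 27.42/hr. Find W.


a = 1.4406; ρ = 0.3601; P₀ = 0.234917
Lq = P₀·a^c·ρ/(c!(1−ρ)²) = 0.03708
Wq = Lq/λ = 0.03708/39.5 = 0.0009387 hr
W = Wq + 1/μ = 0.0009387 + 0.03647 = 0.03741 hr

Final: 0.03741 hr


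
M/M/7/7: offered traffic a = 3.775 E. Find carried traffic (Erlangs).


B(7,3.775) = 0.051729 (Erlang-B)
Carried load = a(1 − B) = 3.775·(1 − 0.051729) = 3.775·0.948271 = 3.5797 E

Final: 3.5797 Erlangs


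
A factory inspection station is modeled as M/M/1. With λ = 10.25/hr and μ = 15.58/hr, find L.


ρ = λ/μ = 10.25/15.58 = 0.6579
L = ρ/(1−ρ) = 0.6579/(1 − 0.6579) = 0.6579/0.3421 = 1.9231

Final: 1.9231


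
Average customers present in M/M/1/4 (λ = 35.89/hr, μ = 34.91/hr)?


ρ = 35.89/34.91 = 1.0281
L = ρ[1 − (K+1)ρ^K + Kρ^(K+1)] / [(1−ρ)(1−ρ^(K+1))]
Numerator: 1.0281·(1 − 5·1.117106 + 4·1.148466) = 0.008566
Denominator: (-0.02807)·(-0.148466) = 0.004168
L = 0.008566/0.004168 = 2.0554

Final: 2.0554


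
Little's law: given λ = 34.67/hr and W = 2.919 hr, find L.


L = λW = 34.67·2.919 = 101.2017

Final: 101.2017


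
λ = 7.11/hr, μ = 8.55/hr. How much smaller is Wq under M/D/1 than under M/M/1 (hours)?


ρ = 7.11/8.55 = 0.8316
Wq(M/M/1) = ρ/(μ−λ) = 0.8316/1.44 = 0.57749 hr
Wq(M/D/1) = ρ/(2(μ−λ)) = 0.28874 hr
Savings = 0.57749 − 0.28874 = 0.28874 hr

Final: 0.28874 hr


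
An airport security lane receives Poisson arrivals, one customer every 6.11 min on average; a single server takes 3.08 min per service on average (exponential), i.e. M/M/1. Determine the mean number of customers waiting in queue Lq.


λ = 60/6.11 = 9.8200 /hr
μ = 60/3.08 = 19.4805 /hr
ρ = λ/μ = 9.8200/19.4805 = 0.5041
Lq = ρ²/(1−ρ) = 0.2541/0.4959 = 0.5124

Final: 0.5124


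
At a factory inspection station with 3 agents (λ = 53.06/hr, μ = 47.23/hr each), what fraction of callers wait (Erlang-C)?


a = λ/μ = 1.1234; ρ = a/3 = 0.3745
P₀ = 0.319255 (from M/M/c formula)
C(c,a) = [a^c/(c!(1−ρ))]·P₀ = [1.41791/(6·0.6255)]·0.319255
= 0.37779·0.319255 = 0.120613

Final: 0.120613


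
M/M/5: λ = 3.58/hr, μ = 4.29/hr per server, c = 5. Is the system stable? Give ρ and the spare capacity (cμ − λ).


Total capacity cμ = 5·4.29 = 21.45/hr
ρ = λ/(cμ) = 3.58/21.45 = 0.1669
Stable ⇔ ρ < 1: YES
Spare capacity = cμ − λ = 21.45 − 3.58 = 17.87/hr

Final: ρ = 0.1669; stable; margin = 17.87/hr


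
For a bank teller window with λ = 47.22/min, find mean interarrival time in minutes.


Mean interarrival time = 1/λ = 1/47.22 minute = 0.02118 minute
In minutes: 0.02118 × 1 = 0.02118 min

Final: 0.02118 min


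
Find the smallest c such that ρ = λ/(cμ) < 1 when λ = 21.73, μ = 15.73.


Stability requires cμ > λ ⇔ c > λ/μ.
λ/μ = 21.73/15.73 = 1.3814
Minimum integer c = ⌊1.3814⌋ + 1 = 2
Check: 2·15.73 = 31.46 > 21.73, while 1·15.73 = 15.73 ≤ 21.73

Final: 2 servers


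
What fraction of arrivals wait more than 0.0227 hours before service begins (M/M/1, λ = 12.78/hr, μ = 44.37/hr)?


ρ = 12.78/44.37 = 0.2880
P(Wq > t) = ρ·e^{−(μ−λ)t} = 0.2880·e^{−0.7171}
= 0.2880·0.488169 = 0.140609

Final: 0.140609


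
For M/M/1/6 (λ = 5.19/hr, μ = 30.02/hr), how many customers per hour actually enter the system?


ρ = 0.1729; P_K = (1−ρ)ρ^6/(1−ρ^7) = 0.00002209
λ_eff = λ(1 − P_K) = 5.19·(1 − 0.00002209) = 5.19·0.999978 = 5.1899 /hr

Final: 5.1899 /hr


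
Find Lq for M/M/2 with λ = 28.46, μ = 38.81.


a = λ/μ = 0.7333; ρ = a/2 = 0.3667
P₀ = 0.463424
Lq = P₀·a^c·ρ / (c!·(1−ρ)²) = 0.463424·0.53775·0.3667/(2·0.40112)
= 0.11390

Final: 0.11390


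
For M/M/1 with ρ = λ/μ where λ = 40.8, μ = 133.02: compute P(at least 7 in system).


ρ = 40.8/133.02 = 0.3067
P(N ≥ n) = ρ^n = 0.3067^7 = 0.0002554

Final: 0.0002554


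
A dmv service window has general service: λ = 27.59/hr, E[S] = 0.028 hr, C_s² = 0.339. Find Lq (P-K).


ρ = λ·E[S] = 27.59·0.028 = 0.7725
Lq = ρ²(1+C_s²)/(2(1−ρ)) = 0.5968·(1+0.339)/(2·0.2275)
= 0.5968·1.3390/0.4550 = 1.75641

Final: 1.75641


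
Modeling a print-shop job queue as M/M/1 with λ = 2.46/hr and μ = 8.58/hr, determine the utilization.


ρ = λ/μ = 2.46/8.58 = 0.2867

Final: 0.2867


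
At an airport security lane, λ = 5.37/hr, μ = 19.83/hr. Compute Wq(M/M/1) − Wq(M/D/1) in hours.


ρ = 5.37/19.83 = 0.2708
Wq(M/M/1) = ρ/(μ−λ) = 0.2708/14.46 = 0.01873 hr
Wq(M/D/1) = ρ/(2(μ−λ)) = 0.009364 hr
Savings = 0.01873 − 0.009364 = 0.009364 hr

Final: 0.009364 hr


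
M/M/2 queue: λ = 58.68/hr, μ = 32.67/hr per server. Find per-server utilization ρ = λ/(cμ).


ρ = λ/(cμ) = 58.68/(2·32.67) = 58.68/65.34 = 0.8981

Final: 0.8981


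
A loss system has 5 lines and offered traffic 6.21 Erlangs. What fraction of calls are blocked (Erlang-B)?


B(c,a) = (a^c/c!) / Σ_{k=0}^{c} a^k/k!
a^5/5! = 76.962073
Σ terms (k=0..5): 1.00000 + 6.21000 + 19.28205 + 39.91384 + 61.96624 + 76.96207 = 205.334208
B = 76.962073/205.334208 = 0.374814

Final: 0.374814


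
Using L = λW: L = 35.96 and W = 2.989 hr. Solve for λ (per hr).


λ = L/W = 35.96/2.989 = 12.0308 /hr

Final: 12.0308 /hr


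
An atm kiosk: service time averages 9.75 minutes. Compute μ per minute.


μ = 1/(service time) in consistent units.
1 minute = 1 min, so μ = 1/9.75 = 0.1026 per minute

Final: 0.1026 /min


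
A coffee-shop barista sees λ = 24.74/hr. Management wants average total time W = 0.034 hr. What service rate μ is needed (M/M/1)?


W = 1/(μ−λ) ⇒ μ − λ = 1/W = 1/0.034 = 29.4118
μ = λ + 1/W = 24.74 + 29.4118 = 54.1518 per hr

Final: 54.1518 /hr


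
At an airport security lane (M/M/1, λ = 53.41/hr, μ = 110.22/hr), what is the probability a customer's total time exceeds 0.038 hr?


W ~ Exponential(μ−λ) for M/M/1.
μ − λ = 110.22 − 53.41 = 56.8100
P(W > t) = e^{−(μ−λ)t} = e^{−2.1588} = 0.115466

Final: 0.115466


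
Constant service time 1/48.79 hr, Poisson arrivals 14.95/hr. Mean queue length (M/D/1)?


ρ = 14.95/48.79 = 0.3064
M/D/1: Lq = ρ²/(2(1−ρ)) = 0.09389/(2·0.6936) = 0.06768

Final: 0.06768


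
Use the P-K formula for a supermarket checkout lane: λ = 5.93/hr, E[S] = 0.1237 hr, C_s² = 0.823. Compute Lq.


ρ = λ·E[S] = 5.93·0.1237 = 0.7335
Lq = ρ²(1+C_s²)/(2(1−ρ)) = 0.5381·(1+0.823)/(2·0.2665)
= 0.5381·1.8230/0.5329 = 1.84067

Final: 1.84067


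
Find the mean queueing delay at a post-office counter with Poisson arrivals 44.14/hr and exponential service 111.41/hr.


ρ = 44.14/111.41 = 0.3962
Wq = ρ/(μ−λ) = 0.3962/(111.41 − 44.14) = 0.3962/67.27 = 0.005890 hr

Final: 0.005890 hr


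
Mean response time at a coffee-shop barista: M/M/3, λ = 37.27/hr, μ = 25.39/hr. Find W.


a = 1.4679; ρ = 0.4893; P₀ = 0.218460
Lq = P₀·a^c·ρ/(c!(1−ρ)²) = 0.21605
Wq = Lq/λ = 0.21605/37.27 = 0.005797 hr
W = Wq + 1/μ = 0.005797 + 0.03939 = 0.04518 hr

Final: 0.04518 hr


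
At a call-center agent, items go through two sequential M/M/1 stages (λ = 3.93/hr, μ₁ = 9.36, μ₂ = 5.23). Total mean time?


Each node sees arrival rate λ = 3.93/hr (tandem ⇒ throughput preserved).
W₁ = 1/(μ₁−λ) = 1/(9.36−3.93) = 0.18416 hr
W₂ = 1/(μ₂−λ) = 1/(5.23−3.93) = 0.76923 hr
W_total = W₁ + W₂ = 0.18416 + 0.76923 = 0.95339 hr

Final: 0.95339 hr


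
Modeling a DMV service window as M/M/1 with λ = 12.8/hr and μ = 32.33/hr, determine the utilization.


ρ = λ/μ = 12.8/32.33 = 0.3959

Final: 0.3959


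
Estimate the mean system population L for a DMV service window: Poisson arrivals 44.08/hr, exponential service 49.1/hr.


ρ = λ/μ = 44.08/49.1 = 0.8978
L = ρ/(1−ρ) = 0.8978/(1 − 0.8978) = 0.8978/0.1022 = 8.7809

Final: 8.7809


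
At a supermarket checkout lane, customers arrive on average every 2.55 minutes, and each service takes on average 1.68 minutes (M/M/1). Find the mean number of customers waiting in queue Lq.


λ = 60/2.55 = 23.5294 /hr
μ = 60/1.68 = 35.7143 /hr
ρ = λ/μ = 23.5294/35.7143 = 0.6588
Lq = ρ²/(1−ρ) = 0.4340/0.3412 = 1.2722

Final: 1.2722


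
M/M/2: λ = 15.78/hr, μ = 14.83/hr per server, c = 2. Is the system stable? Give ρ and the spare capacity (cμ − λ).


Total capacity cμ = 2·14.83 = 29.66/hr
ρ = λ/(cμ) = 15.78/29.66 = 0.5320
Stable ⇔ ρ < 1: YES
Spare capacity = cμ − λ = 29.66 − 15.78 = 13.88/hr

Final: ρ = 0.5320; stable; margin = 13.88/hr


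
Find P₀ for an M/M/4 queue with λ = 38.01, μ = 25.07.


a = λ/μ = 38.01/25.07 = 1.5162; ρ = a/c = 0.3790
Σ_{k=0}^{3} a^k/k! (terms k=0..3) = 1.00000 + 1.51615 + 1.14936 + 0.58087 = 4.24639
Tail: a^4/(4!(1−ρ)) = 5.28414/(24·0.6210) = 0.35457
P₀ = 1/(4.24639 + 0.35457) = 1/4.60095 = 0.217346

Final: 0.217346


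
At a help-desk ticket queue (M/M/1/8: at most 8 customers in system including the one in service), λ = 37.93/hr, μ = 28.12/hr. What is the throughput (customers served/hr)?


ρ = 1.3489; P_K = (1−ρ)ρ^8/(1−ρ^9) = 0.277402
λ_eff = λ(1 − P_K) = 37.93·(1 − 0.277402) = 37.93·0.722598 = 27.4082 /hr

Final: 27.4082 /hr


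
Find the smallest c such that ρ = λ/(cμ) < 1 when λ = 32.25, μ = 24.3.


Stability requires cμ > λ ⇔ c > λ/μ.
λ/μ = 32.25/24.3 = 1.3272
Minimum integer c = ⌊1.3272⌋ + 1 = 2
Check: 2·24.3 = 48.60 > 32.25, while 1·24.3 = 24.30 ≤ 32.25

Final: 2 servers


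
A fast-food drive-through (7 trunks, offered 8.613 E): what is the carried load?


B(7,8.613) = 0.341631 (Erlang-B)
Carried load = a(1 − B) = 8.613·(1 − 0.341631) = 8.613·0.658369 = 5.6705 E

Final: 5.6705 Erlangs


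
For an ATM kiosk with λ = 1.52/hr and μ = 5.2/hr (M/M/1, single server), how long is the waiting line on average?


ρ = 1.52/5.2 = 0.2923
Lq = ρ²/(1−ρ) = 0.08544/0.7077 = 0.1207

Final: 0.1207


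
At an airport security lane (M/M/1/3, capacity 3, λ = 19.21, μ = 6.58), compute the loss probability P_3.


ρ = λ/μ = 19.21/6.58 = 2.9195
P_K = (1−ρ)ρ^K/(1−ρ^(K+1)) = (-1.9195·24.883096)/(1 − 72.645026)
= -47.761930/-71.645026 = 0.666647

Final: 0.666647


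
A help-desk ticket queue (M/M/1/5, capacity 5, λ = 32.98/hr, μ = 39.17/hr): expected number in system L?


ρ = 32.98/39.17 = 0.8420
L = ρ[1 − (K+1)ρ^K + Kρ^(K+1)] / [(1−ρ)(1−ρ^(K+1))]
Numerator: 0.8420·(1 − 6·0.423141 + 5·0.356273) = 0.204191
Denominator: (0.1580)·(0.643727) = 0.101728
L = 0.204191/0.101728 = 2.0072

Final: 2.0072


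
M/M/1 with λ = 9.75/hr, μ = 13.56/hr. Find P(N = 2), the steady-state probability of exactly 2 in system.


ρ = 9.75/13.56 = 0.7190
P_n = (1−ρ)·ρ^n = (1 − 0.7190)·0.7190^2 = 0.2810·0.516999 = 0.145263

Final: 0.145263


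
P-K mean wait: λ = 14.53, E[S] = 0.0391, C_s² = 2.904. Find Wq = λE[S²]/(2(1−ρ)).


ρ = λ·E[S] = 14.53·0.0391 = 0.5681
E[S²] = E[S]²(1+C_s²) = 0.0391²·(1+2.904) = 0.005968
Wq = λ·E[S²]/(2(1−ρ)) = 14.53·0.005968/(2·0.4319) = 0.10040 hr

Final: 0.10040 hr


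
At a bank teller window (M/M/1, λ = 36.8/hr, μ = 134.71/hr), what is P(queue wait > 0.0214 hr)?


ρ = 36.8/134.71 = 0.2732
P(Wq > t) = ρ·e^{−(μ−λ)t} = 0.2732·e^{−2.0953}
= 0.2732·0.123037 = 0.033611

Final: 0.033611


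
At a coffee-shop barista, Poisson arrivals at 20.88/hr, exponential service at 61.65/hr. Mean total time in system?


W = 1/(μ−λ) = 1/(61.65 − 20.88) = 1/40.77 = 0.02453 hr

Final: 0.02453 hr


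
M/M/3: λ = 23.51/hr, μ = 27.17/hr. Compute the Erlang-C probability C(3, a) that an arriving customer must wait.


a = λ/μ = 0.8653; ρ = a/3 = 0.2884
P₀ = 0.418164 (from M/M/c formula)
C(c,a) = [a^c/(c!(1−ρ))]·P₀ = [0.64787/(6·0.7116)]·0.418164
= 0.15175·0.418164 = 0.063455

Final: 0.063455


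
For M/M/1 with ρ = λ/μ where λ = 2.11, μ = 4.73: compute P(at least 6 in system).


ρ = 2.11/4.73 = 0.4461
P(N ≥ n) = ρ^n = 0.4461^6 = 0.007880

Final: 0.007880


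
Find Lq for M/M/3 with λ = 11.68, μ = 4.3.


a = λ/μ = 2.7163; ρ = a/3 = 0.9054
P₀ = 0.023406
Lq = P₀·a^c·ρ / (c!·(1−ρ)²) = 0.023406·20.04117·0.9054/(6·0.008944)
= 7.91434

Final: 7.91434


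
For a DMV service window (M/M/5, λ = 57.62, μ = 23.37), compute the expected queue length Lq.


a = λ/μ = 2.4656; ρ = a/5 = 0.4931
P₀ = 0.083052
Lq = P₀·a^c·ρ / (c!·(1−ρ)²) = 0.083052·91.11140·0.4931/(120·0.25694)
= 0.12102

Final: 0.12102


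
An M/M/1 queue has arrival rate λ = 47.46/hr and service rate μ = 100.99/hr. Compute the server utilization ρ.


ρ = λ/μ = 47.46/100.99 = 0.4699

Final: 0.4699


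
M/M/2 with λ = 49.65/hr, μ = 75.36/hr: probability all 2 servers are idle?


a = λ/μ = 49.65/75.36 = 0.6588; ρ = a/c = 0.3294
Σ_{k=0}^{1} a^k/k! (terms k=0..1) = 1.00000 + 0.65884 = 1.65884
Tail: a^2/(2!(1−ρ)) = 0.43407/(2·0.6706) = 0.32365
P₀ = 1/(1.65884 + 0.32365) = 1/1.98249 = 0.504417

Final: 0.504417


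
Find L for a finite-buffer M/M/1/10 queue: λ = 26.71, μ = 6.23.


ρ = 26.71/6.23 = 4.2873
L = ρ[1 − (K+1)ρ^K + Kρ^(K+1)] / [(1−ρ)(1−ρ^(K+1))]
Numerator: 4.2873·(1 − 11·2098255.709934 + 10·8995892.457837) = 286727831.791765
Denominator: (-3.2873)·(-8995891.457837) = 29572368.708909
L = 286727831.791765/29572368.708909 = 9.6958

Final: 9.6958


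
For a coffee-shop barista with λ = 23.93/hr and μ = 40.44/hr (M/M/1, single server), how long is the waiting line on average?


ρ = 23.93/40.44 = 0.5917
Lq = ρ²/(1−ρ) = 0.3502/0.4083 = 0.8577

Final: 0.8577


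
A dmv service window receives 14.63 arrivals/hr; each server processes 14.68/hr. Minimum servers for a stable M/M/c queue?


Stability requires cμ > λ ⇔ c > λ/μ.
λ/μ = 14.63/14.68 = 0.9966
Minimum integer c = ⌊0.9966⌋ + 1 = 1
Check: 1·14.68 = 14.68 > 14.63, while 0·14.68 = 0.00 ≤ 14.63

Final: 1 servers


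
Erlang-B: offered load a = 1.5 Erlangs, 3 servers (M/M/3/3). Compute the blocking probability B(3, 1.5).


B(c,a) = (a^c/c!) / Σ_{k=0}^{c} a^k/k!
a^3/3! = 0.562500
Σ terms (k=0..3): 1.00000 + 1.50000 + 1.12500 + 0.56250 = 4.187500
B = 0.562500/4.187500 = 0.134328

Final: 0.134328


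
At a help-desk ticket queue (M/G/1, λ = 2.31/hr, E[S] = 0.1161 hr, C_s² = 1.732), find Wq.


ρ = λ·E[S] = 2.31·0.1161 = 0.2682
E[S²] = E[S]²(1+C_s²) = 0.1161²·(1+1.732) = 0.036825
Wq = λ·E[S²]/(2(1−ρ)) = 2.31·0.036825/(2·0.7318) = 0.05812 hr

Final: 0.05812 hr


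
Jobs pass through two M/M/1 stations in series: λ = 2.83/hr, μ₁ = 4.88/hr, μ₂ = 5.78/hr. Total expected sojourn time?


Each node sees arrival rate λ = 2.83/hr (tandem ⇒ throughput preserved).
W₁ = 1/(μ₁−λ) = 1/(4.88−2.83) = 0.48780 hr
W₂ = 1/(μ₂−λ) = 1/(5.78−2.83) = 0.33898 hr
W_total = W₁ + W₂ = 0.48780 + 0.33898 = 0.82679 hr

Final: 0.82679 hr


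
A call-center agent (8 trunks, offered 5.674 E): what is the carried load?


B(8,5.674) = 0.104091 (Erlang-B)
Carried load = a(1 − B) = 5.674·(1 − 0.104091) = 5.674·0.895909 = 5.0834 E

Final: 5.0834 Erlangs


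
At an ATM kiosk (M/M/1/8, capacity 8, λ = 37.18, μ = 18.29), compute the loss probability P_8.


ρ = λ/μ = 37.18/18.29 = 2.0328
P_K = (1−ρ)ρ^K/(1−ρ^(K+1)) = (-1.0328·291.585175)/(1 − 592.735747)
= -301.150572/-591.735747 = 0.508927

Final: 0.508927


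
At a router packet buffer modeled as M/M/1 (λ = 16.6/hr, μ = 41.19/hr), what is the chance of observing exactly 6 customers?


ρ = 16.6/41.19 = 0.4030
P_n = (1−ρ)·ρ^n = (1 − 0.4030)·0.4030^6 = 0.5970·0.004284 = 0.002558

Final: 0.002558


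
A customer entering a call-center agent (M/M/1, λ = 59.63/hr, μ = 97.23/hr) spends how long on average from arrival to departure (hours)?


W = 1/(μ−λ) = 1/(97.23 − 59.63) = 1/37.60 = 0.02660 hr

Final: 0.02660 hr


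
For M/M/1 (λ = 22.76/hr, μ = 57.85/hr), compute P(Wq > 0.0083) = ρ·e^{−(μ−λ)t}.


ρ = 22.76/57.85 = 0.3934
P(Wq > t) = ρ·e^{−(μ−λ)t} = 0.3934·e^{−0.2912}
= 0.3934·0.747331 = 0.294023

Final: 0.294023


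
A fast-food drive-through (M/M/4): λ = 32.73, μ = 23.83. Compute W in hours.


a = 1.3735; ρ = 0.3434; P₀ = 0.251614
Lq = P₀·a^c·ρ/(c!(1−ρ)²) = 0.02971
Wq = Lq/λ = 0.02971/32.73 = 0.0009078 hr
W = Wq + 1/μ = 0.0009078 + 0.04196 = 0.04287 hr

Final: 0.04287 hr


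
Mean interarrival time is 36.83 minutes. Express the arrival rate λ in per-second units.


λ = 1/(interarrival time) in consistent units.
1 second = 0.0166667 min, so λ = 0.0166667/36.83 = 0.0004525 per second

Final: 0.0004525 /sec


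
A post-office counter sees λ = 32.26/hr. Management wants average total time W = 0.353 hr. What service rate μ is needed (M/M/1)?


W = 1/(μ−λ) ⇒ μ − λ = 1/W = 1/0.353 = 2.8329
μ = λ + 1/W = 32.26 + 2.8329 = 35.0929 per hr

Final: 35.0929 /hr


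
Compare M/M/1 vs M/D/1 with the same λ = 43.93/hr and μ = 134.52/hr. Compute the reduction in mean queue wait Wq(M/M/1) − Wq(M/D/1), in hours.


ρ = 43.93/134.52 = 0.3266
Wq(M/M/1) = ρ/(μ−λ) = 0.3266/90.59 = 0.003605 hr
Wq(M/D/1) = ρ/(2(μ−λ)) = 0.001802 hr
Savings = 0.003605 − 0.001802 = 0.001802 hr

Final: 0.001802 hr


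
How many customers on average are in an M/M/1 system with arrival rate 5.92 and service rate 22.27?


ρ = λ/μ = 5.92/22.27 = 0.2658
L = ρ/(1−ρ) = 0.2658/(1 − 0.2658) = 0.2658/0.7342 = 0.3621

Final: 0.3621


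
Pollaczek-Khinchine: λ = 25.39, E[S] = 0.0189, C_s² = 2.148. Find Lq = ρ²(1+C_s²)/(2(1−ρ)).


ρ = λ·E[S] = 25.39·0.0189 = 0.4799
Lq = ρ²(1+C_s²)/(2(1−ρ)) = 0.2303·(1+2.148)/(2·0.5201)
= 0.2303·3.1480/1.0403 = 0.69686

Final: 0.69686


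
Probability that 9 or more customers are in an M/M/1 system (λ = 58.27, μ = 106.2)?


ρ = 58.27/106.2 = 0.5487
P(N ≥ n) = ρ^n = 0.5487^9 = 0.004507

Final: 0.004507


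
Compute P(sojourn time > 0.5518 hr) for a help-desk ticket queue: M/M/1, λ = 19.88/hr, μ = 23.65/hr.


W ~ Exponential(μ−λ) for M/M/1.
μ − λ = 23.65 − 19.88 = 3.7700
P(W > t) = e^{−(μ−λ)t} = e^{−2.0803} = 0.124894

Final: 0.124894


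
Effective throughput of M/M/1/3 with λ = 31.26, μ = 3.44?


ρ = 9.0872; P_K = (1−ρ)ρ^3/(1−ρ^4) = 0.890086
λ_eff = λ(1 − P_K) = 31.26·(1 − 0.890086) = 31.26·0.109914 = 3.4359 /hr

Final: 3.4359 /hr


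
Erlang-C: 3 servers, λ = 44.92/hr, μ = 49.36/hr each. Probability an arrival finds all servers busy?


a = λ/μ = 0.9100; ρ = a/3 = 0.3033
P₀ = 0.399288 (from M/M/c formula)
C(c,a) = [a^c/(c!(1−ρ))]·P₀ = [0.75369/(6·0.6967)]·0.399288
= 0.18031·0.399288 = 0.071997

Final: 0.071997


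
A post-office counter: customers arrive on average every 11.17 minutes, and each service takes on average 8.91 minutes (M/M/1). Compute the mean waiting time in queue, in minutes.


λ = 60/11.17 = 5.3715 /hr
μ = 60/8.91 = 6.7340 /hr
ρ = λ/μ = 5.3715/6.7340 = 0.7977
Wq = ρ/(μ−λ) = 0.7977/(6.7340−5.3715) = 0.58546 hr
In minutes: 0.58546·60 = 35.127 min

Final: 35.127 min


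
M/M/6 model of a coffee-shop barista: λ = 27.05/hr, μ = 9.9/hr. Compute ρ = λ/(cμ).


ρ = λ/(cμ) = 27.05/(6·9.9) = 27.05/59.40 = 0.4554

Final: 0.4554


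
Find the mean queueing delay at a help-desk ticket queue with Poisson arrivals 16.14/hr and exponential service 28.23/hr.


ρ = 16.14/28.23 = 0.5717
Wq = ρ/(μ−λ) = 0.5717/(28.23 − 16.14) = 0.5717/12.09 = 0.04729 hr

Final: 0.04729 hr


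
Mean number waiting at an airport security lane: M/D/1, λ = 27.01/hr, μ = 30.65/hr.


ρ = 27.01/30.65 = 0.8812
M/D/1: Lq = ρ²/(2(1−ρ)) = 0.7766/(2·0.1188) = 3.26954

Final: 3.26954


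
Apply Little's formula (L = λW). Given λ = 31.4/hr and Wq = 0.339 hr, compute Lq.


Lq = λWq = 31.4·0.339 = 10.6446

Final: 10.6446


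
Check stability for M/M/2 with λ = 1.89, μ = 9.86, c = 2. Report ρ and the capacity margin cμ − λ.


Total capacity cμ = 2·9.86 = 19.72/hr
ρ = λ/(cμ) = 1.89/19.72 = 0.09584
Stable ⇔ ρ < 1: YES
Spare capacity = cμ − λ = 19.72 − 1.89 = 17.83/hr

Final: ρ = 0.09584; stable; margin = 17.83/hr


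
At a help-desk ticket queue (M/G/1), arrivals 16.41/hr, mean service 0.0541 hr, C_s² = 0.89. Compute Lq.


ρ = λ·E[S] = 16.41·0.0541 = 0.8878
Lq = ρ²(1+C_s²)/(2(1−ρ)) = 0.7882·(1+0.89)/(2·0.1122)
= 0.7882·1.8900/0.2244 = 6.63708

Final: 6.63708


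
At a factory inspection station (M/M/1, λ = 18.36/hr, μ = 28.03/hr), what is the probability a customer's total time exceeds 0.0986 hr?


W ~ Exponential(μ−λ) for M/M/1.
μ − λ = 28.03 − 18.36 = 9.6700
P(W > t) = e^{−(μ−λ)t} = e^{−0.9535} = 0.385404

Final: 0.385404


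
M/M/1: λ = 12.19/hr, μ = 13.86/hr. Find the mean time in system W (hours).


W = 1/(μ−λ) = 1/(13.86 − 12.19) = 1/1.67 = 0.5988 hr

Final: 0.5988 hr


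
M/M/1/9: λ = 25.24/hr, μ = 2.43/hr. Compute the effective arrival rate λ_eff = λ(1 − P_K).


ρ = 10.3868; P_K = (1−ρ)ρ^9/(1−ρ^10) = 0.903724
λ_eff = λ(1 − P_K) = 25.24·(1 − 0.903724) = 25.24·0.096276 = 2.4300 /hr

Final: 2.4300 /hr


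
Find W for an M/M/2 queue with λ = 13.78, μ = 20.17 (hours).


a = 0.6832; ρ = 0.3416; P₀ = 0.490761
Lq = P₀·a^c·ρ/(c!(1−ρ)²) = 0.09025
Wq = Lq/λ = 0.09025/13.78 = 0.006549 hr
W = Wq + 1/μ = 0.006549 + 0.04958 = 0.05613 hr

Final: 0.05613 hr


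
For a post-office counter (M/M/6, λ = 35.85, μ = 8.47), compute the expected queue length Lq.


a = λ/μ = 4.2326; ρ = a/6 = 0.7054
P₀ = 0.012718
Lq = P₀·a^c·ρ / (c!·(1−ρ)²) = 0.012718·5749.55851·0.7054/(720·0.08677)
= 0.82565

Final: 0.82565


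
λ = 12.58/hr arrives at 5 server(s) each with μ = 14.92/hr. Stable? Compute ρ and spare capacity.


Total capacity cμ = 5·14.92 = 74.60/hr
ρ = λ/(cμ) = 12.58/74.60 = 0.1686
Stable ⇔ ρ < 1: YES
Spare capacity = cμ − λ = 74.60 − 12.58 = 62.02/hr

Final: ρ = 0.1686; stable; margin = 62.02/hr


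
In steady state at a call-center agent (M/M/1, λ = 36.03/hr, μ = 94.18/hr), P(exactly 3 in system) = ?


ρ = 36.03/94.18 = 0.3826
P_n = (1−ρ)·ρ^n = (1 − 0.3826)·0.3826^3 = 0.6174·0.055991 = 0.034571

Final: 0.034571


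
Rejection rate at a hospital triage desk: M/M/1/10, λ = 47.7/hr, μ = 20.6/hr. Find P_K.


ρ = λ/μ = 47.7/20.6 = 2.3155
P_K = (1−ρ)ρ^K/(1−ρ^(K+1)) = (-1.3155·4431.100362)/(1 − 10260.363460)
= -5829.263098/-10259.363460 = 0.568190

Final: 0.568190


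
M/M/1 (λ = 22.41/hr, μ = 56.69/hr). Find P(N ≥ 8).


ρ = 22.41/56.69 = 0.3953
P(N ≥ n) = ρ^n = 0.3953^8 = 0.0005963

Final: 0.0005963


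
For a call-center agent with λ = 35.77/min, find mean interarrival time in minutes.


Mean interarrival time = 1/λ = 1/35.77 minute = 0.02796 minute
In minutes: 0.02796 × 1 = 0.02796 min

Final: 0.02796 min
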